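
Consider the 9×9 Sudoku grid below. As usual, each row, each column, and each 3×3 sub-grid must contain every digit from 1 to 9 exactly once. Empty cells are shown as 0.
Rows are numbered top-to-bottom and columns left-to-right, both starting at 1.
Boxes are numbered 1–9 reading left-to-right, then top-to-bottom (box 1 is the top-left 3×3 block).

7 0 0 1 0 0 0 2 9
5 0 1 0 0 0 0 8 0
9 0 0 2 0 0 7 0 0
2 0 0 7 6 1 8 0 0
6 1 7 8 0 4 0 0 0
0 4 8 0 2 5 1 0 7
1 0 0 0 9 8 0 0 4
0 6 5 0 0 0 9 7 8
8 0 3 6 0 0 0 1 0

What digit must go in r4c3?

Row 4 already contains {1, 2, 6, 7, 8}.
Column 3 already contains {1, 3, 5, 7, 8}.
Its 3×3 block (box 4) already contains {1, 2, 4, 6, 7, 8}.
The only value from 1–9 not eliminated is 9, so r4c3 = 9.

9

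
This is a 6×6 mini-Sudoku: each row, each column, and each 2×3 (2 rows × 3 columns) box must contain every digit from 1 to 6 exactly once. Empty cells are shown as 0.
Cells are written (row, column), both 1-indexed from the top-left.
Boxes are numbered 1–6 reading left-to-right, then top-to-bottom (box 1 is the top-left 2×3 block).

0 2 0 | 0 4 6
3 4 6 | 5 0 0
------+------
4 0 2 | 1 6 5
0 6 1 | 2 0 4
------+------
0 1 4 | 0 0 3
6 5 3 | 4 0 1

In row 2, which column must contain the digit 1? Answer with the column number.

5

Consider where 1 can go in row 2.
(2,6) is out (column 6 already has a 1).
So the only cell in row 2 that can hold 1 is (2,5).
That is column 5.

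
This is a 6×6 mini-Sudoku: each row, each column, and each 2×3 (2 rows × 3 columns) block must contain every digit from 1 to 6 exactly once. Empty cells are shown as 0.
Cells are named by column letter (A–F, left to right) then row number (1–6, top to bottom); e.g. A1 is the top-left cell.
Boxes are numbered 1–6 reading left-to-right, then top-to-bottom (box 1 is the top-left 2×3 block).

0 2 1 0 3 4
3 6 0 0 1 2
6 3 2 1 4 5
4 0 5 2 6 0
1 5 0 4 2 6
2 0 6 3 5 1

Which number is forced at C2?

Row 2 already contains {1, 2, 3, 6}.
Column C already contains {1, 2, 5, 6}.
Its 2×3 block (box 1) already contains {1, 2, 3, 6}.
The only value from 1–6 not eliminated is 4, so C2 = 4.

4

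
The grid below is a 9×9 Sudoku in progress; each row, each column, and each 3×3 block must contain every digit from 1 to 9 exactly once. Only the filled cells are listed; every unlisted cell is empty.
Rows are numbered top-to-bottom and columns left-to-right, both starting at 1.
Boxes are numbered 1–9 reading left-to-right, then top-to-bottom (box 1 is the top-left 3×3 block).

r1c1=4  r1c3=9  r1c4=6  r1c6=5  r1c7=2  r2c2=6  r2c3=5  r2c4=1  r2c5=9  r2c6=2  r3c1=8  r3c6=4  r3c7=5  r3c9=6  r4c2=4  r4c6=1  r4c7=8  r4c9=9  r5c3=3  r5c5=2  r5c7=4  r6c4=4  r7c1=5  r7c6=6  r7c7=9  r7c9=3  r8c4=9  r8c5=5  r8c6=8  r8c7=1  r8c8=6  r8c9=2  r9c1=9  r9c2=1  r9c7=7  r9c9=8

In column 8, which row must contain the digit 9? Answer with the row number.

Consider where 9 can go in column 8.
r1c8 is out (row 1 already has a 9). r2c8 is out (row 2 already has a 9). r4c8 is out (row 4 already has a 9). r5c8 is out (box 6 already has a 9). The remaining empty cells in column 8 are similarly blocked.
So the only cell in column 8 that can hold 9 is r3c8.
That is row 3.

3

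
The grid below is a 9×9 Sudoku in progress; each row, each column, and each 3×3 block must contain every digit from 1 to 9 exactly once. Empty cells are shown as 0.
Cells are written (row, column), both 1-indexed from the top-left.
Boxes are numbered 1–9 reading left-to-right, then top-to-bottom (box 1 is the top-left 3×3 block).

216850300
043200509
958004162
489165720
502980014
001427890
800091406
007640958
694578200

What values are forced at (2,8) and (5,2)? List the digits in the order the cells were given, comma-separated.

For (2,8):
  Consider where 8 can go in column 8.
  (1,8) is out (row 1 already has a 8).
  (7,8) is out (row 7 already has a 8).
  (9,8) is out (row 9 already has a 8).
  So the only cell in column 8 that can hold 8 is (2,8).
  So (2,8) = 8.
For (5,2):
  Consider where 7 can go in column 2.
  (6,2) is out (row 6 already has a 7).
  (7,2) is out (box 7 already has a 7).
  (8,2) is out (row 8 already has a 7).
  So the only cell in column 2 that can hold 7 is (5,2).
  So (5,2) = 7.

8,7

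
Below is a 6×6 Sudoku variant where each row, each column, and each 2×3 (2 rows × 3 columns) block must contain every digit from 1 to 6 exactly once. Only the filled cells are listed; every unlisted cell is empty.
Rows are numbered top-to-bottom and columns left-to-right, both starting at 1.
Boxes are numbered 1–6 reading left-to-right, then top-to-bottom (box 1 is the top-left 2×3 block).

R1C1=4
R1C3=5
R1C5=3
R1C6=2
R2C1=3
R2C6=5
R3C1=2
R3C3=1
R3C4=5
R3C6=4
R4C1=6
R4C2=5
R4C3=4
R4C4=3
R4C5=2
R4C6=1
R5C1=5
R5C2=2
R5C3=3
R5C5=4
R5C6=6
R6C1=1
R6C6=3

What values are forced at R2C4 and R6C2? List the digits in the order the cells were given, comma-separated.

For R2C4:
  Consider where 4 can go in column 4.
  R1C4 is out (row 1 already has a 4).
  R5C4 is out (row 5 already has a 4).
  R6C4 is out (box 6 already has a 4).
  So the only cell in column 4 that can hold 4 is R2C4.
  So R2C4 = 4.
For R6C2:
  Consider where 4 can go in column 2.
  R1C2 is out (row 1 already has a 4).
  R2C2 is out (box 1 already has a 4).
  R3C2 is out (row 3 already has a 4).
  So the only cell in column 2 that can hold 4 is R6C2.
  So R6C2 = 4.

4,4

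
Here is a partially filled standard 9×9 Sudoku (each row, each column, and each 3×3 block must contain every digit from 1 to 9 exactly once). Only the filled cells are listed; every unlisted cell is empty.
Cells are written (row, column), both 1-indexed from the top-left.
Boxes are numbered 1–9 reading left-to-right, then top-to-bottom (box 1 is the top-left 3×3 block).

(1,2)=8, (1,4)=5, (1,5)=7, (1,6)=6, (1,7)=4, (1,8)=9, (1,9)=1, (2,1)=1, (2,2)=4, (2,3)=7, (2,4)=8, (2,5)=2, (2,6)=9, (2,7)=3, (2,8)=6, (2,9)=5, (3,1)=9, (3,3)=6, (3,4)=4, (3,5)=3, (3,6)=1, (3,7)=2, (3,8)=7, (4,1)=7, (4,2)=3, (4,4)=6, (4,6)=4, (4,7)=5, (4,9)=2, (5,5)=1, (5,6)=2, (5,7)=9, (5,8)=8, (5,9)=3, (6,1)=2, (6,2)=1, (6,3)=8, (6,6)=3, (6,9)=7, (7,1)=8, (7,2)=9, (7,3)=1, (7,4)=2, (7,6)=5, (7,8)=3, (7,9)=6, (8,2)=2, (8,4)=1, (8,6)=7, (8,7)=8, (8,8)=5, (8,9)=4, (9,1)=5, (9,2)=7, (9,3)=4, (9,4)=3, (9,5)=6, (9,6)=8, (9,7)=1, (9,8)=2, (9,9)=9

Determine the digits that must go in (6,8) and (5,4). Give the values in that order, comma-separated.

For (6,8):
  Row 6 already contains {1, 2, 3, 7, 8}.
  Column 8 already contains {2, 3, 5, 6, 7, 8, 9}.
  Its 3×3 block (box 6) already contains {2, 3, 5, 7, 8, 9}.
  The only value from 1–9 not eliminated is 4, so (6,8) = 4.
For (5,4):
  Row 5 already contains {1, 2, 3, 8, 9}.
  Column 4 already contains {1, 2, 3, 4, 5, 6, 8}.
  Its 3×3 block (box 5) already contains {1, 2, 3, 4, 6}.
  The only value from 1–9 not eliminated is 7, so (5,4) = 7.

4,7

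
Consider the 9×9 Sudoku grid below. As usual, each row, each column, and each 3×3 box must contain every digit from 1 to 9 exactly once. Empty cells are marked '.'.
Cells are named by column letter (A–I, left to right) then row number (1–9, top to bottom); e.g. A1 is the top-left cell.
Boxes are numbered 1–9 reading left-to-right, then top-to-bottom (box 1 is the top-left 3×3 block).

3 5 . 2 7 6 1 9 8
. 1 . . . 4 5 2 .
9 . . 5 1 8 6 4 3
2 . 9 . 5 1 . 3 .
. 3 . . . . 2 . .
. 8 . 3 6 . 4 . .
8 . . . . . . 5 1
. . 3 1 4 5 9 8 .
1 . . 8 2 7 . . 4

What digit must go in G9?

Row 9 already contains {1, 2, 4, 7, 8}.
Column G already contains {1, 2, 4, 5, 6, 9}.
Its 3×3 block (box 9) already contains {1, 4, 5, 8, 9}.
The only value from 1–9 not eliminated is 3, so G9 = 3.

3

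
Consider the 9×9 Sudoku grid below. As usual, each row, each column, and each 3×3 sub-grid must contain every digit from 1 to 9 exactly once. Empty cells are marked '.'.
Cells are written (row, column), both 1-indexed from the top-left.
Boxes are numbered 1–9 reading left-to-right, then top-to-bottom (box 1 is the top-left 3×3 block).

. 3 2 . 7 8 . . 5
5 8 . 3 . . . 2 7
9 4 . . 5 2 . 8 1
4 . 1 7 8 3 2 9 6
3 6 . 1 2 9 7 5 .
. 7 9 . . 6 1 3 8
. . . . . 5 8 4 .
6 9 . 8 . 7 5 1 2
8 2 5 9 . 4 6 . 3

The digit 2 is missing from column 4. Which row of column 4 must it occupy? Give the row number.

7

Consider where 2 can go in column 4.
(1,4) is out (row 1 already has a 2).
(3,4) is out (row 3 already has a 2).
(6,4) is out (box 5 already has a 2).
So the only cell in column 4 that can hold 2 is (7,4).
That is row 7.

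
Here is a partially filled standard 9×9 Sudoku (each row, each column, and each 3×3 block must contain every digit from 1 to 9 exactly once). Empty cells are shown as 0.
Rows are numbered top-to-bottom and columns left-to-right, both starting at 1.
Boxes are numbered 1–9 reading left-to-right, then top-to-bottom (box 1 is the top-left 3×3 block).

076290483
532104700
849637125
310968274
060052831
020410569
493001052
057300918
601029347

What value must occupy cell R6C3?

Row 6 already contains {1, 2, 4, 5, 6, 9}.
Column 3 already contains {1, 2, 3, 6, 7, 9}.
Its 3×3 block (box 4) already contains {1, 2, 3, 6}.
The only value from 1–9 not eliminated is 8, so R6C3 = 8.

8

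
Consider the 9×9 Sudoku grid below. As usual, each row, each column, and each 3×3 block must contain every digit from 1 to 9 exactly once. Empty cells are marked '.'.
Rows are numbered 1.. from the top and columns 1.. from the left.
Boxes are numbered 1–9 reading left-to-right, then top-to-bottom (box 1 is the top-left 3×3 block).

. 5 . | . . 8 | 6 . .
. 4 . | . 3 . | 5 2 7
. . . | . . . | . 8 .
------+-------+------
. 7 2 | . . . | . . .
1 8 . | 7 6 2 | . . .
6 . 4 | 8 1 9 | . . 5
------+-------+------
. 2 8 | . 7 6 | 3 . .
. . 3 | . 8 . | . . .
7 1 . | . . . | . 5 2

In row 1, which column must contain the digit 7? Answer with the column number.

3

Consider where 7 can go in row 1.
row 1, column 1 is out (column 1 already has a 7).
row 1, column 4 is out (column 4 already has a 7).
row 1, column 5 is out (column 5 already has a 7).
row 1, column 8 is out (box 3 already has a 7).
row 1, column 9 is out (column 9 already has a 7).
So the only cell in row 1 that can hold 7 is row 1, column 3.
That is column 3.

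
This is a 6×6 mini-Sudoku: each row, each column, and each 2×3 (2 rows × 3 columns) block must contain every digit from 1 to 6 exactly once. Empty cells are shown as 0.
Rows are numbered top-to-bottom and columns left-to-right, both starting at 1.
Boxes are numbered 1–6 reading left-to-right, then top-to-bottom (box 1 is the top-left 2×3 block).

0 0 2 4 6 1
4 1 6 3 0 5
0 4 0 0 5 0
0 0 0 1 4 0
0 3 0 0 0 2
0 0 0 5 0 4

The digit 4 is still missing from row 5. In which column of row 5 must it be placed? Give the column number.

3

Consider where 4 can go in row 5.
R5C1 is out (column 1 already has a 4).
R5C4 is out (column 4 already has a 4).
R5C5 is out (column 5 already has a 4).
So the only cell in row 5 that can hold 4 is R5C3.
That is column 3.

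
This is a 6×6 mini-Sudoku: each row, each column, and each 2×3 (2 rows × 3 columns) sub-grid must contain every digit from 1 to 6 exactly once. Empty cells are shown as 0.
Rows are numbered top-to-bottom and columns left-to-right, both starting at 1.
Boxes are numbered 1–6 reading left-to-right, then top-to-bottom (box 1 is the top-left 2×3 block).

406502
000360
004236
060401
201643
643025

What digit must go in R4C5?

5

Row 4 already contains {1, 4, 6}.
Column 5 already contains {2, 3, 4, 6}.
Its 2×3 block (box 4) already contains {1, 2, 3, 4, 6}.
The only value from 1–6 not eliminated is 5, so R4C5 = 5.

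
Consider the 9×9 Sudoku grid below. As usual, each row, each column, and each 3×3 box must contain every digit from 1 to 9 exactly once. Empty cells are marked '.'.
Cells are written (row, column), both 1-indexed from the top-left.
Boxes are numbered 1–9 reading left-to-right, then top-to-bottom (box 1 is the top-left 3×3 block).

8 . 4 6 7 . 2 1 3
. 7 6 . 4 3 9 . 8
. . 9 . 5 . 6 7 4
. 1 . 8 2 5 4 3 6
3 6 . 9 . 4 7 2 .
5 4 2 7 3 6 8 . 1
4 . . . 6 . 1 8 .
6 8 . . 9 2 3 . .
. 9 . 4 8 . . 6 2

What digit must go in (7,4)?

3

Cell (7,4) itself could take any of {3, 5} by direct elimination.
Consider where 3 can go in box 8.
(7,6) is out (column 6 already has a 3).
(8,4) is out (row 8 already has a 3).
(9,6) is out (column 6 already has a 3).
So the only cell in box 8 that can hold 3 is (7,4).
Therefore (7,4) = 3.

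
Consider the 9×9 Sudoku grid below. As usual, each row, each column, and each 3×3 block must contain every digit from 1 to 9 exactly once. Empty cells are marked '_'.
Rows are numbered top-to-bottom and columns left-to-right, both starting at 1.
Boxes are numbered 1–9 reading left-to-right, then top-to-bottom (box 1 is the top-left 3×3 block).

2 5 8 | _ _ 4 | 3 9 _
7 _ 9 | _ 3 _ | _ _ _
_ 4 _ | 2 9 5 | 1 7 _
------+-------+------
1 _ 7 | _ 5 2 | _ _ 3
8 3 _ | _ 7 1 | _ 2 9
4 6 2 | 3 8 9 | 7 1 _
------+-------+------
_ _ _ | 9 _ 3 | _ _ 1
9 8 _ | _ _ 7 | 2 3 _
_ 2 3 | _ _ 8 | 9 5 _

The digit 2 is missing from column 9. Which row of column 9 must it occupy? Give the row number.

2

Consider where 2 can go in column 9.
r1c9 is out (row 1 already has a 2).
r3c9 is out (row 3 already has a 2).
r6c9 is out (row 6 already has a 2).
r8c9 is out (row 8 already has a 2).
r9c9 is out (row 9 already has a 2).
So the only cell in column 9 that can hold 2 is r2c9.
That is row 2.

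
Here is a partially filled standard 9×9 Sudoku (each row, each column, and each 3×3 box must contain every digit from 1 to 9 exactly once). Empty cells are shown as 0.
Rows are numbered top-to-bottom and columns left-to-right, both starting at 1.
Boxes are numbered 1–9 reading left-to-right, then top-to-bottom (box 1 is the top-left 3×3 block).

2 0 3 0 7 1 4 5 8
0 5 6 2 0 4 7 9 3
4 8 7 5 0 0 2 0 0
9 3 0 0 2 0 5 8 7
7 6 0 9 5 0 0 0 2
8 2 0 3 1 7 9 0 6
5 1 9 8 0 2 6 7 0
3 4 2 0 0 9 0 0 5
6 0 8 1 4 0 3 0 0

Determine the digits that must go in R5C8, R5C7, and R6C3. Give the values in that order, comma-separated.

For R5C8:
  Consider where 3 can go in column 8.
  R3C8 is out (box 3 already has a 3).
  R6C8 is out (row 6 already has a 3).
  R8C8 is out (row 8 already has a 3).
  R9C8 is out (row 9 already has a 3).
  So the only cell in column 8 that can hold 3 is R5C8.
  So R5C8 = 3.
For R5C7:
  Row 5 already contains {2, 5, 6, 7, 9}.
  Column 7 already contains {2, 3, 4, 5, 6, 7, 9}.
  Its 3×3 block (box 6) already contains {2, 5, 6, 7, 8, 9}.
  The only value from 1–9 not eliminated is 1, so R5C7 = 1.
For R6C3:
  Consider where 5 can go in box 4.
  R4C3 is out (row 4 already has a 5).
  R5C3 is out (row 5 already has a 5).
  So the only cell in box 4 that can hold 5 is R6C3.
  So R6C3 = 5.

3,1,5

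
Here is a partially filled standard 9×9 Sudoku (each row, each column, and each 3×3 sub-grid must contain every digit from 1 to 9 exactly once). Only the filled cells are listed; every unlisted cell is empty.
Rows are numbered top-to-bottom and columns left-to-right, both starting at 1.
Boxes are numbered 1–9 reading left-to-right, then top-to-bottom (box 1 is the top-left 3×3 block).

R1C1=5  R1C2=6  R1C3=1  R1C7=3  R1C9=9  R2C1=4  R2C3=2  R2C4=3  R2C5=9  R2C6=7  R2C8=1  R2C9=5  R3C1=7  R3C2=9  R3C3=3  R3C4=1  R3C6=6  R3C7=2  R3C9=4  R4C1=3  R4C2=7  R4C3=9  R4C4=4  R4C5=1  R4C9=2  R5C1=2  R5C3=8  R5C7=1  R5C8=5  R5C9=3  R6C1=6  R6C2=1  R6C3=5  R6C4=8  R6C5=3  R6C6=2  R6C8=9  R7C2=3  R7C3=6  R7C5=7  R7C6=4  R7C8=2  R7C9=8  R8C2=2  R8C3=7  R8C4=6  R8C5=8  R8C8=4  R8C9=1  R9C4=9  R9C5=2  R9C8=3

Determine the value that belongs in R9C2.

Cell R9C2 itself could take any of {4, 5, 8} by direct elimination.
Consider where 5 can go in box 7.
R7C1 is out (column 1 already has a 5).
R8C1 is out (column 1 already has a 5).
R9C1 is out (column 1 already has a 5).
R9C3 is out (column 3 already has a 5).
So the only cell in box 7 that can hold 5 is R9C2.
Therefore R9C2 = 5.

5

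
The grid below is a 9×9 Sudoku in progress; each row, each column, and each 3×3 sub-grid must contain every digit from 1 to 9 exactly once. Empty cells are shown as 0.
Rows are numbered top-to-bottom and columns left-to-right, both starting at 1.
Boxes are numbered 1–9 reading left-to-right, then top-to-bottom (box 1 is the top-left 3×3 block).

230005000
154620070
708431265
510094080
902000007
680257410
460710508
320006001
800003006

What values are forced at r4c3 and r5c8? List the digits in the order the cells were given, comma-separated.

For r4c3:
  Consider where 7 can go in row 4.
  r4c4 is out (column 4 already has a 7).
  r4c7 is out (box 6 already has a 7).
  r4c9 is out (column 9 already has a 7).
  So the only cell in row 4 that can hold 7 is r4c3.
  So r4c3 = 7.
For r5c8:
  Consider where 5 can go in box 6.
  r4c7 is out (row 4 already has a 5).
  r4c9 is out (row 4 already has a 5).
  r5c7 is out (column 7 already has a 5).
  r6c9 is out (row 6 already has a 5).
  So the only cell in box 6 that can hold 5 is r5c8.
  So r5c8 = 5.

7,5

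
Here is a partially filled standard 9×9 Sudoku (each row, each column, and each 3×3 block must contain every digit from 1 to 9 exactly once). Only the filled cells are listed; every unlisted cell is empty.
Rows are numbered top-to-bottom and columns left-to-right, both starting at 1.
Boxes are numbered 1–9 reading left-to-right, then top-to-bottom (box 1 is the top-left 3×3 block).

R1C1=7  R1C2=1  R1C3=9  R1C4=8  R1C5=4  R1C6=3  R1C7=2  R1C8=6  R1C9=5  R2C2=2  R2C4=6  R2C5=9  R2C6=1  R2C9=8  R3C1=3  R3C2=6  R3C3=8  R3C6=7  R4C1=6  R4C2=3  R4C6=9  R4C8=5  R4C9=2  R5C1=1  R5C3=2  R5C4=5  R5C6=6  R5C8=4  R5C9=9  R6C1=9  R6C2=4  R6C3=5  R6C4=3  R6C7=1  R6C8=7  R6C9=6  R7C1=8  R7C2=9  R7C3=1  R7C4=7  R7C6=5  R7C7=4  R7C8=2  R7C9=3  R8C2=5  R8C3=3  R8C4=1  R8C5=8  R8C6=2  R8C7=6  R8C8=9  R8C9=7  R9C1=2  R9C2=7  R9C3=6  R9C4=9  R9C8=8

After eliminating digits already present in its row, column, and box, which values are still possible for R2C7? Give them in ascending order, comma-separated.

Row 2 already contains {1, 2, 6, 8, 9}.
Column 7 already contains {1, 2, 4, 6}.
Its 3×3 block (box 3) already contains {2, 5, 6, 8}.
Removing those from 1–9 leaves {3, 7} as the candidates for R2C7.

3,7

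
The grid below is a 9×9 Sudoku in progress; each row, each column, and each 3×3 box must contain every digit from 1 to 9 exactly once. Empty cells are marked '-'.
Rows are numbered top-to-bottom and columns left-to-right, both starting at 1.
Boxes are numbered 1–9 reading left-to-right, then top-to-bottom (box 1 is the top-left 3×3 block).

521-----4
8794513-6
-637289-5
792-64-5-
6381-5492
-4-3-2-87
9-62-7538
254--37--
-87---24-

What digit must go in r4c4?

8

Row 4 already contains {2, 4, 5, 6, 7, 9}.
Column 4 already contains {1, 2, 3, 4, 7}.
Its 3×3 block (box 5) already contains {1, 2, 3, 4, 5, 6}.
The only value from 1–9 not eliminated is 8, so r4c4 = 8.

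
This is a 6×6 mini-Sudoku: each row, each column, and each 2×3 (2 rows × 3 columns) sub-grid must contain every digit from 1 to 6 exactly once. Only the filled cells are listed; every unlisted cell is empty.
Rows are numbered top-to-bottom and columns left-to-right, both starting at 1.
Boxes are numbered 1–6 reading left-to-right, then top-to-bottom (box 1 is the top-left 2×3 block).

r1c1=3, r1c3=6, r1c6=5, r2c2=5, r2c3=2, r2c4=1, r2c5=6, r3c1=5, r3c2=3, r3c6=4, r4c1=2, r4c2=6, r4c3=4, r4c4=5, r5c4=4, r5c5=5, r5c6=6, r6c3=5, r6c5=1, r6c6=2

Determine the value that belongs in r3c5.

2

Row 3 already contains {3, 4, 5}.
Column 5 already contains {1, 5, 6}.
Its 2×3 block (box 4) already contains {4, 5}.
The only value from 1–6 not eliminated is 2, so r3c5 = 2.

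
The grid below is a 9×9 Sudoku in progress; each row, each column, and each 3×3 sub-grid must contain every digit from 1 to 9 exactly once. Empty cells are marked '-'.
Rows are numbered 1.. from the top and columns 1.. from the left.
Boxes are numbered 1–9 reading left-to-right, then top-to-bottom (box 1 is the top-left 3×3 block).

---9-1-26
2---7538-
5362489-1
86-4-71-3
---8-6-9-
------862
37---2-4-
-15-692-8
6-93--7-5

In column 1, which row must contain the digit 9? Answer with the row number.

6

Consider where 9 can go in column 1.
row 1, column 1 is out (row 1 already has a 9).
row 5, column 1 is out (row 5 already has a 9).
row 8, column 1 is out (row 8 already has a 9).
So the only cell in column 1 that can hold 9 is row 6, column 1.
That is row 6.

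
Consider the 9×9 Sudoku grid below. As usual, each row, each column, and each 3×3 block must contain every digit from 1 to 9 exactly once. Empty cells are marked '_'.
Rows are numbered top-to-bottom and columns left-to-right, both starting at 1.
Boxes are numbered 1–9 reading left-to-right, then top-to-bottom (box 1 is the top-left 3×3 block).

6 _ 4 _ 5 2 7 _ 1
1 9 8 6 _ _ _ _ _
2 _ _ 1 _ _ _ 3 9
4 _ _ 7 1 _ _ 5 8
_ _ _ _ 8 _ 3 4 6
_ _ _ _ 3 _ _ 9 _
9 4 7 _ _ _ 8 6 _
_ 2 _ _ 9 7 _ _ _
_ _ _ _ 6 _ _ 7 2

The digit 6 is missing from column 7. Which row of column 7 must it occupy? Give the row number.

3

Consider where 6 can go in column 7.
r2c7 is out (row 2 already has a 6).
r4c7 is out (box 6 already has a 6).
r6c7 is out (box 6 already has a 6).
r8c7 is out (box 9 already has a 6).
r9c7 is out (row 9 already has a 6).
So the only cell in column 7 that can hold 6 is r3c7.
That is row 3.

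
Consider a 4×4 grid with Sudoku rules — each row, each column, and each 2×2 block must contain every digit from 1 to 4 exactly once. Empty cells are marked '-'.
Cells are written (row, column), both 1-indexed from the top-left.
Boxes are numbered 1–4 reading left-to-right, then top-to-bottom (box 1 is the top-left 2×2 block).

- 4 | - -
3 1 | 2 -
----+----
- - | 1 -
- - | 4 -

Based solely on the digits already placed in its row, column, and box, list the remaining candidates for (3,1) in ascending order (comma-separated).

Row 3 already contains {1}.
Column 1 already contains {3}.
Its 2×2 block (box 3) already contains {}.
Removing those from 1–4 leaves {2, 4} as the candidates for (3,1).

2,4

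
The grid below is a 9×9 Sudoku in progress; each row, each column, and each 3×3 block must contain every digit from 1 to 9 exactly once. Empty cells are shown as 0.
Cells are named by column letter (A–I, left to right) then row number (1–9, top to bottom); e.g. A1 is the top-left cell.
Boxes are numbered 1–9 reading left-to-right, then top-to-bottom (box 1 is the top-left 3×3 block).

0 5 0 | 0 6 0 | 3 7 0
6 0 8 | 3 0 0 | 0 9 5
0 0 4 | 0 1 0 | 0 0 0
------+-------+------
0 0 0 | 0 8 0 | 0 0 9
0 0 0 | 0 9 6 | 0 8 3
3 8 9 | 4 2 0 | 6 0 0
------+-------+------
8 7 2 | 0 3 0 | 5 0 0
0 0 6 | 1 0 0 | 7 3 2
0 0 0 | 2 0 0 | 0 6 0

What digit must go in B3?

Cell B3 itself could take any of {2, 3, 9} by direct elimination.
Consider where 3 can go in row 3.
A3 is out (column A already has a 3). D3 is out (column D already has a 3). F3 is out (box 2 already has a 3). G3 is out (column G already has a 3). The remaining empty cells in row 3 are similarly blocked.
So the only cell in row 3 that can hold 3 is B3.
Therefore B3 = 3.

3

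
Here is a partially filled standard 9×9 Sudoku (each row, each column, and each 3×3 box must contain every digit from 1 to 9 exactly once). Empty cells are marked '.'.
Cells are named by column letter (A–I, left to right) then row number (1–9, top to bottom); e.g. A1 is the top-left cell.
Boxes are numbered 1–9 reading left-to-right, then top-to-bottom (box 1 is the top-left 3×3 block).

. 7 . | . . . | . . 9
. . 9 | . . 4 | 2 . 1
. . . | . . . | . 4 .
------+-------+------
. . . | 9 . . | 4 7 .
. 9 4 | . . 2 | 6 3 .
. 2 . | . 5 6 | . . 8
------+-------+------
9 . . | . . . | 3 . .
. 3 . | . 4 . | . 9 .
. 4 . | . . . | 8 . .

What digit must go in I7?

Cell I7 itself could take any of {2, 4, 5, 6, 7} by direct elimination.
Consider where 4 can go in row 7.
B7 is out (column B already has a 4). C7 is out (column C already has a 4). D7 is out (box 8 already has a 4). E7 is out (column E already has a 4). The remaining empty cells in row 7 are similarly blocked.
So the only cell in row 7 that can hold 4 is I7.
Therefore I7 = 4.

4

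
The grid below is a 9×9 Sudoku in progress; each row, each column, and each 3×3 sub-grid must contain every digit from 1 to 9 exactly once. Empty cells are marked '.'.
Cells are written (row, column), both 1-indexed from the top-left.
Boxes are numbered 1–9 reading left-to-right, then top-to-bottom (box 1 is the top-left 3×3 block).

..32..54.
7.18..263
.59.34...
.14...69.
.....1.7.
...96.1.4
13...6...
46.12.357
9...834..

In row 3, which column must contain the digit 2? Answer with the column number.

1

Consider where 2 can go in row 3.
(3,4) is out (column 4 already has a 2).
(3,7) is out (column 7 already has a 2).
(3,8) is out (box 3 already has a 2).
(3,9) is out (box 3 already has a 2).
So the only cell in row 3 that can hold 2 is (3,1).
That is column 1.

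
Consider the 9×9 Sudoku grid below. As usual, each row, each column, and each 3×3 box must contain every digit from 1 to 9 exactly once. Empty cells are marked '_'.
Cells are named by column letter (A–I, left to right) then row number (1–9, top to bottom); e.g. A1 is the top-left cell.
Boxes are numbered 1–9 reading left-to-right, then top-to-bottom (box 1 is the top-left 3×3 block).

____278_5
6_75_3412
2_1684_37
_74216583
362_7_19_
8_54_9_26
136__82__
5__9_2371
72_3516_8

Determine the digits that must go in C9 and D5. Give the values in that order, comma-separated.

9,8

For C9:
  Row 9 already contains {1, 2, 3, 5, 6, 7, 8}.
  Column C already contains {1, 2, 4, 5, 6, 7}.
  Its 3×3 block (box 7) already contains {1, 2, 3, 5, 6, 7}.
  The only value from 1–9 not eliminated is 9, so C9 = 9.
For D5:
  Row 5 already contains {1, 2, 3, 6, 7, 9}.
  Column D already contains {2, 3, 4, 5, 6, 9}.
  Its 3×3 block (box 5) already contains {1, 2, 4, 6, 7, 9}.
  The only value from 1–9 not eliminated is 8, so D5 = 8.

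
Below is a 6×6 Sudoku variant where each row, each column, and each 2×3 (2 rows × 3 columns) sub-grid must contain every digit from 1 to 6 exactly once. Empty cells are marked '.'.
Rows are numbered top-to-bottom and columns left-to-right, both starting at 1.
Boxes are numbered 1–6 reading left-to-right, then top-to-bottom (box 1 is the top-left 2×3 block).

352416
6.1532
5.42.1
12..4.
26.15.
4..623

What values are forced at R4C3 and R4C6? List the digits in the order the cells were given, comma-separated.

6,5

For R4C3:
  Consider where 6 can go in row 4.
  R4C4 is out (column 4 already has a 6).
  R4C6 is out (column 6 already has a 6).
  So the only cell in row 4 that can hold 6 is R4C3.
  So R4C3 = 6.
For R4C6:
  Row 4 already contains {1, 2, 4}.
  Column 6 already contains {1, 2, 3, 6}.
  Its 2×3 block (box 4) already contains {1, 2, 4}.
  The only value from 1–6 not eliminated is 5, so R4C6 = 5.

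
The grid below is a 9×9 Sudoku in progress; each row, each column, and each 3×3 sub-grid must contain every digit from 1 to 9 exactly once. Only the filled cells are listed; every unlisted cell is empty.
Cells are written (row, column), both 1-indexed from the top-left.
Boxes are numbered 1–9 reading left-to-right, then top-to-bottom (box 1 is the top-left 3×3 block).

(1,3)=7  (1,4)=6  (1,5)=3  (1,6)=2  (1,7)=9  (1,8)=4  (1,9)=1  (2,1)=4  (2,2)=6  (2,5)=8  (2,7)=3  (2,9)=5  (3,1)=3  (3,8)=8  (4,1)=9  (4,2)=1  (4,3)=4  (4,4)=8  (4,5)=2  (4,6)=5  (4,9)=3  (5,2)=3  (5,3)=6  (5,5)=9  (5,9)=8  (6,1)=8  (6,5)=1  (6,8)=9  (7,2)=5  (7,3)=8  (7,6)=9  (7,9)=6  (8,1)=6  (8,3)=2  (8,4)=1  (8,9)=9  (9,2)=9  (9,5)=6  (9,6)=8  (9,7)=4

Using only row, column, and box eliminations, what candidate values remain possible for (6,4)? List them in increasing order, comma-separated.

Row 6 already contains {1, 8, 9}.
Column 4 already contains {1, 6, 8}.
Its 3×3 block (box 5) already contains {1, 2, 5, 8, 9}.
Removing those from 1–9 leaves {3, 4, 7} as the candidates for (6,4).

3,4,7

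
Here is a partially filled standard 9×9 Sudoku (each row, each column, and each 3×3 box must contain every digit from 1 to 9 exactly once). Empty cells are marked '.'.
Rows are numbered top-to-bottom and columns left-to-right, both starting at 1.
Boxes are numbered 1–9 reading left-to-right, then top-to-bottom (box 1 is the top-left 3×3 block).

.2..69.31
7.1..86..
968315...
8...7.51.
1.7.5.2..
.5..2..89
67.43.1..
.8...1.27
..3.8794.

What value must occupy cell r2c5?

4

Row 2 already contains {1, 6, 7, 8}.
Column 5 already contains {1, 2, 3, 5, 6, 7, 8}.
Its 3×3 block (box 2) already contains {1, 3, 5, 6, 8, 9}.
The only value from 1–9 not eliminated is 4, so r2c5 = 4.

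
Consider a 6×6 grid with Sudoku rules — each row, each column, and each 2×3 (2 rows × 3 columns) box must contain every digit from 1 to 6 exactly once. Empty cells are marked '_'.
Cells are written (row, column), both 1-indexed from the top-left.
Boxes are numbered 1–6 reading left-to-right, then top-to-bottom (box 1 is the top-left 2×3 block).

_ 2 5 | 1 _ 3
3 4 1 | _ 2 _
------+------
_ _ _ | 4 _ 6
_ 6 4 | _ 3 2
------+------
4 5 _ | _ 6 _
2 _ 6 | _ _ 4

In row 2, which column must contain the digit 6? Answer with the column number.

Consider where 6 can go in row 2.
(2,6) is out (column 6 already has a 6).
So the only cell in row 2 that can hold 6 is (2,4).
That is column 4.

4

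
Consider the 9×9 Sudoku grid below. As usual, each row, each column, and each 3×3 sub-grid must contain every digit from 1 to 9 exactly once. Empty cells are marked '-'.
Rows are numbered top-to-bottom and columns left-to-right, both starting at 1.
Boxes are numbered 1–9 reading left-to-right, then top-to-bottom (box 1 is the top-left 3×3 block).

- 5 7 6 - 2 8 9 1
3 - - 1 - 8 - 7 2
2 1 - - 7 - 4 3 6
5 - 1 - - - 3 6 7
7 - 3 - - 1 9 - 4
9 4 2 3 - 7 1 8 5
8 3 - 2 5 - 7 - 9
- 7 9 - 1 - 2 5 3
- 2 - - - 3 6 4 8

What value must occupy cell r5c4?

5

Cell r5c4 itself could take any of {5, 8} by direct elimination.
Consider where 5 can go in row 5.
r5c2 is out (column 2 already has a 5).
r5c5 is out (column 5 already has a 5).
r5c8 is out (column 8 already has a 5).
So the only cell in row 5 that can hold 5 is r5c4.
Therefore r5c4 = 5.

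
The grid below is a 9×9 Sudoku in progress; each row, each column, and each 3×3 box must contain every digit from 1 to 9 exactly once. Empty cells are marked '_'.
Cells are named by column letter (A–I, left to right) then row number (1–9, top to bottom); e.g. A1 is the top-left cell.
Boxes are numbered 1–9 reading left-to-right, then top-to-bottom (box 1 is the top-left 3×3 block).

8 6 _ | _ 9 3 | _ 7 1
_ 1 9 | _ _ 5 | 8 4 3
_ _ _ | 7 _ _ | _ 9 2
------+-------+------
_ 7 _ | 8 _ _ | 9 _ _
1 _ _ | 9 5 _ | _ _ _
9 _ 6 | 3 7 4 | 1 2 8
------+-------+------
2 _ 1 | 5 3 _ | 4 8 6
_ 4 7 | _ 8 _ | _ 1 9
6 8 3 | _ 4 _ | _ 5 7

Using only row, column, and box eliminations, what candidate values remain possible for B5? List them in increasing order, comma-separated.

2,3

Row 5 already contains {1, 5, 9}.
Column B already contains {1, 4, 6, 7, 8}.
Its 3×3 block (box 4) already contains {1, 6, 7, 9}.
Removing those from 1–9 leaves {2, 3} as the candidates for B5.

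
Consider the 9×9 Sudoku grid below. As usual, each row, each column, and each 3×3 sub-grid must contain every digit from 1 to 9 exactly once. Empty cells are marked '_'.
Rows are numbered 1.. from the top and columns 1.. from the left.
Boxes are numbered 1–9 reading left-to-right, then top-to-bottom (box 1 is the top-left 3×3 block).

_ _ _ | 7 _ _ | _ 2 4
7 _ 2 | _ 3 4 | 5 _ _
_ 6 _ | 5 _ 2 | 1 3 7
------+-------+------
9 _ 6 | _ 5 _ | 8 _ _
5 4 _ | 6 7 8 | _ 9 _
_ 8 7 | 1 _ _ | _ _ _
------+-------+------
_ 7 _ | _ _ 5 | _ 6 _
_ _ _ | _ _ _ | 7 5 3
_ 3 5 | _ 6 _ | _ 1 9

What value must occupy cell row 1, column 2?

Cell row 1, column 2 itself could take any of {1, 5, 9} by direct elimination.
Consider where 5 can go in box 1.
row 1, column 1 is out (column 1 already has a 5).
row 1, column 3 is out (column 3 already has a 5).
row 2, column 2 is out (row 2 already has a 5).
row 3, column 1 is out (row 3 already has a 5).
row 3, column 3 is out (row 3 already has a 5).
So the only cell in box 1 that can hold 5 is row 1, column 2.
Therefore row 1, column 2 = 5.

5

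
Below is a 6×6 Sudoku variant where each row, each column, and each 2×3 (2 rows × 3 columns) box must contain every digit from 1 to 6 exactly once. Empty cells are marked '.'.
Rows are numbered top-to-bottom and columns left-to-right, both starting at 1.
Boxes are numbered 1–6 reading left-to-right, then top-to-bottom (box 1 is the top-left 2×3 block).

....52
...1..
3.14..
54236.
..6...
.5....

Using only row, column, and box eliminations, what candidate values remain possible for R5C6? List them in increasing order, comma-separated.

1,3,4,5

Row 5 already contains {6}.
Column 6 already contains {2}.
Its 2×3 block (box 6) already contains {}.
Removing those from 1–6 leaves {1, 3, 4, 5} as the candidates for R5C6.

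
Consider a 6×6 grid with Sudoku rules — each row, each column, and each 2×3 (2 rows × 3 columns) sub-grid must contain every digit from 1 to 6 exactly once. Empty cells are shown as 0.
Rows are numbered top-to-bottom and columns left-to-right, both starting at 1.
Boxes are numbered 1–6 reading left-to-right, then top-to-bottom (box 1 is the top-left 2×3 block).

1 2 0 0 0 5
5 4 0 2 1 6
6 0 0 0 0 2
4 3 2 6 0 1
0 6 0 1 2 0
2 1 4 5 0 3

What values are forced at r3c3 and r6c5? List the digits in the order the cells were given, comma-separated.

For r3c3:
  Consider where 1 can go in row 3.
  r3c2 is out (column 2 already has a 1).
  r3c4 is out (column 4 already has a 1).
  r3c5 is out (column 5 already has a 1).
  So the only cell in row 3 that can hold 1 is r3c3.
  So r3c3 = 1.
For r6c5:
  Row 6 already contains {1, 2, 3, 4, 5}.
  Column 5 already contains {1, 2}.
  Its 2×3 block (box 6) already contains {1, 2, 3, 5}.
  The only value from 1–6 not eliminated is 6, so r6c5 = 6.

1,6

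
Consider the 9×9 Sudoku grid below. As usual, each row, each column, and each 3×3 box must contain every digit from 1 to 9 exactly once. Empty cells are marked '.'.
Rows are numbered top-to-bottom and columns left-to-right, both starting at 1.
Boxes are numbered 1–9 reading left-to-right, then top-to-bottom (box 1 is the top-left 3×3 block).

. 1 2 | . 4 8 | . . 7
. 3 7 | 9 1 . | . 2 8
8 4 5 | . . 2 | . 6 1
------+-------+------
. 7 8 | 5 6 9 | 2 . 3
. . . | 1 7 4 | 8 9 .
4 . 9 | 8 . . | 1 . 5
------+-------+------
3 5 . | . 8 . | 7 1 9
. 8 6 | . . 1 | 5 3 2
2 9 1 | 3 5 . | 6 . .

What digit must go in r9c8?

Cell r9c8 itself could take any of {4, 8} by direct elimination.
Consider where 8 can go in column 8.
r1c8 is out (row 1 already has a 8).
r4c8 is out (row 4 already has a 8).
r6c8 is out (row 6 already has a 8).
So the only cell in column 8 that can hold 8 is r9c8.
Therefore r9c8 = 8.

8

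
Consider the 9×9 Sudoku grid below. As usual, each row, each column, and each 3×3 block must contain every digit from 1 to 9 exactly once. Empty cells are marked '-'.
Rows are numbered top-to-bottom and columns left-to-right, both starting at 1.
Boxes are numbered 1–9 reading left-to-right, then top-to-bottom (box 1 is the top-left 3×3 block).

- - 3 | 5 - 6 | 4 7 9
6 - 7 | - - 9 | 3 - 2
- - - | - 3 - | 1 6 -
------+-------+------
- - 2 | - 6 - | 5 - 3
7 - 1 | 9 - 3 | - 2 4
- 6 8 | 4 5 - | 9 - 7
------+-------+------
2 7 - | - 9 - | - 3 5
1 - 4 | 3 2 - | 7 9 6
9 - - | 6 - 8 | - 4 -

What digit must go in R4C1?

4

Row 4 already contains {2, 3, 5, 6}.
Column 1 already contains {1, 2, 6, 7, 9}.
Its 3×3 block (box 4) already contains {1, 2, 6, 7, 8}.
The only value from 1–9 not eliminated is 4, so R4C1 = 4.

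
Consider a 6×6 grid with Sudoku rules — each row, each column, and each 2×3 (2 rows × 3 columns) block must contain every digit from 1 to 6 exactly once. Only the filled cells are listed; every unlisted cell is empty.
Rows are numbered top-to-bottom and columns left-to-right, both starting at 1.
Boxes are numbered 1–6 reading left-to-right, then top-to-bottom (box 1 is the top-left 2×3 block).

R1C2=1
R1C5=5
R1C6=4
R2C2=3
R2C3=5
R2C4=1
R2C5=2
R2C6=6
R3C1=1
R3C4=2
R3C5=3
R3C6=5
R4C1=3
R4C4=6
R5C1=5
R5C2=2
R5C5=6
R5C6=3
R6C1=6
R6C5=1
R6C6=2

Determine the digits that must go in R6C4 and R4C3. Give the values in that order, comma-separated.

5,2

For R6C4:
  Consider where 5 can go in row 6.
  R6C2 is out (box 5 already has a 5).
  R6C3 is out (column 3 already has a 5).
  So the only cell in row 6 that can hold 5 is R6C4.
  So R6C4 = 5.
For R4C3:
  Consider where 2 can go in row 4.
  R4C2 is out (column 2 already has a 2).
  R4C5 is out (column 5 already has a 2).
  R4C6 is out (column 6 already has a 2).
  So the only cell in row 4 that can hold 2 is R4C3.
  So R4C3 = 2.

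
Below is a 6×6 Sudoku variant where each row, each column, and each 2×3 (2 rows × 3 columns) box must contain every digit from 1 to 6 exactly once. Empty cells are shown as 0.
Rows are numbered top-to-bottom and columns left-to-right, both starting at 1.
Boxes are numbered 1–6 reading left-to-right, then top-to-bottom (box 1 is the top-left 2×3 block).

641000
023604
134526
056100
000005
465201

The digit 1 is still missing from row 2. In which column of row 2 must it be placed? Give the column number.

Consider where 1 can go in row 2.
R2C1 is out (column 1 already has a 1).
So the only cell in row 2 that can hold 1 is R2C5.
That is column 5.

5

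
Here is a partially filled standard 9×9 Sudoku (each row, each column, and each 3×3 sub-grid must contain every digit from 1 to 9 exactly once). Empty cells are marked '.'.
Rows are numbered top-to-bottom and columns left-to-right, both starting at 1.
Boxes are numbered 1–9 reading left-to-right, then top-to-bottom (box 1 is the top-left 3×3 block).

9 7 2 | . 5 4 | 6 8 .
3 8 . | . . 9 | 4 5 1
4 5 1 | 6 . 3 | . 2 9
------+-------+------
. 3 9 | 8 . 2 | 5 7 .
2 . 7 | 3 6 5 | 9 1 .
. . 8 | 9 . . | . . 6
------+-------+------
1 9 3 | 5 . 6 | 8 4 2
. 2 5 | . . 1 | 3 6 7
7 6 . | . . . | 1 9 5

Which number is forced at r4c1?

Row 4 already contains {2, 3, 5, 7, 8, 9}.
Column 1 already contains {1, 2, 3, 4, 7, 9}.
Its 3×3 block (box 4) already contains {2, 3, 7, 8, 9}.
The only value from 1–9 not eliminated is 6, so r4c1 = 6.

6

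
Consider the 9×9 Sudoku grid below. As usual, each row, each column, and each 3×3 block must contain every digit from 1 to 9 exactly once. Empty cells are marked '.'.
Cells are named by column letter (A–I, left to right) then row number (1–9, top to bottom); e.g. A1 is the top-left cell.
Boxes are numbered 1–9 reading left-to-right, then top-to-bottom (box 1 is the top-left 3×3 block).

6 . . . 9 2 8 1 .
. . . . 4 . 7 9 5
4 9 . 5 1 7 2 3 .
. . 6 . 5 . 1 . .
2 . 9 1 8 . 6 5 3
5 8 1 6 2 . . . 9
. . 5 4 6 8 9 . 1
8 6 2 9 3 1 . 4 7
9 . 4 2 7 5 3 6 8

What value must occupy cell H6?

7

Row 6 already contains {1, 2, 5, 6, 8, 9}.
Column H already contains {1, 3, 4, 5, 6, 9}.
Its 3×3 block (box 6) already contains {1, 3, 5, 6, 9}.
The only value from 1–9 not eliminated is 7, so H6 = 7.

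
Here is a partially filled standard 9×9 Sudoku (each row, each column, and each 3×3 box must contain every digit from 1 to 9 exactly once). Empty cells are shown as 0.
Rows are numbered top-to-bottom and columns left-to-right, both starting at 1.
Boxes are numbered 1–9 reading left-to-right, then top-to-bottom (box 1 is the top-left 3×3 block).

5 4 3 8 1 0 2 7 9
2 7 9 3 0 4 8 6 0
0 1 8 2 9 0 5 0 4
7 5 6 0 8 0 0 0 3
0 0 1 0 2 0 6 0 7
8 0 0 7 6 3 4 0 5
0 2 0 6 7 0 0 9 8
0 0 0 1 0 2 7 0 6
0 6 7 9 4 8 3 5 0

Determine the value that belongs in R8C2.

Cell R8C2 itself could take any of {3, 8, 9} by direct elimination.
Consider where 8 can go in box 7.
R7C1 is out (row 7 already has a 8).
R7C3 is out (row 7 already has a 8).
R8C1 is out (column 1 already has a 8).
R8C3 is out (column 3 already has a 8).
R9C1 is out (row 9 already has a 8).
So the only cell in box 7 that can hold 8 is R8C2.
Therefore R8C2 = 8.

8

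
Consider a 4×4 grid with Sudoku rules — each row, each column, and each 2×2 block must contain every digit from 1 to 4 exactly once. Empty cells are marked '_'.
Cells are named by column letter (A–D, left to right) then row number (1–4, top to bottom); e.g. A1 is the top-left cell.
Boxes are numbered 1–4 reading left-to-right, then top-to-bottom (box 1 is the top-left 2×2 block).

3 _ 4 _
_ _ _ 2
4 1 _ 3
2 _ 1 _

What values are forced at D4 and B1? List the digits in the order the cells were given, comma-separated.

4,2

For D4:
  Row 4 already contains {1, 2}.
  Column D already contains {2, 3}.
  Its 2×2 block (box 4) already contains {1, 3}.
  The only value from 1–4 not eliminated is 4, so D4 = 4.
For B1:
  Row 1 already contains {3, 4}.
  Column B already contains {1}.
  Its 2×2 block (box 1) already contains {3}.
  The only value from 1–4 not eliminated is 2, so B1 = 2.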